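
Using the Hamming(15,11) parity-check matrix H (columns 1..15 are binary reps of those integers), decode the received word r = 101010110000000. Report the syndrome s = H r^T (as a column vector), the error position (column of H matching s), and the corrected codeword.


s = (1, 0, 0, 0)^T, error position = 8, corrected codeword c = 101010100000000

Compute s = H r^T mod 2 one row at a time:
  s_1 = 1 + 0 + 0 + 0 + 0 + 0 + 0 + 0 = 1 ≡ 1 (mod 2).
  s_2 = 0 + 1 + 0 + 1 + 0 + 0 + 0 + 0 = 2 ≡ 0 (mod 2).
  s_3 = 0 + 1 + 0 + 1 + 0 + 0 + 0 + 0 = 2 ≡ 0 (mod 2).
  s_4 = 1 + 1 + 1 + 1 + 0 + 0 + 0 + 0 = 4 ≡ 0 (mod 2).
s = (1, 0, 0, 0)^T — this equals column 8 of H (binary 1000), so error is at position 8.
Correct: flip bit 8 of r = 101010110000000 to get c = 101010100000000.


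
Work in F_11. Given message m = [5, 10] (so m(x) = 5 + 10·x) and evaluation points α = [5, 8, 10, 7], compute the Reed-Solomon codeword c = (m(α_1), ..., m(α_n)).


c = [0, 8, 6, 9]

Message polynomial: m(x) = 5 + 10·x (mod 11).
For each evaluation point α_i, compute m(α_i) mod 11:
  α_1 = 5: Horner steps 10 → 0, so m(5) = 0.
  α_2 = 8: Horner steps 10 → 8, so m(8) = 8.
  α_3 = 10: Horner steps 10 → 6, so m(10) = 6.
  α_4 = 7: Horner steps 10 → 9, so m(7) = 9.
Codeword c = [0, 8, 6, 9] ∈ F_11^4.


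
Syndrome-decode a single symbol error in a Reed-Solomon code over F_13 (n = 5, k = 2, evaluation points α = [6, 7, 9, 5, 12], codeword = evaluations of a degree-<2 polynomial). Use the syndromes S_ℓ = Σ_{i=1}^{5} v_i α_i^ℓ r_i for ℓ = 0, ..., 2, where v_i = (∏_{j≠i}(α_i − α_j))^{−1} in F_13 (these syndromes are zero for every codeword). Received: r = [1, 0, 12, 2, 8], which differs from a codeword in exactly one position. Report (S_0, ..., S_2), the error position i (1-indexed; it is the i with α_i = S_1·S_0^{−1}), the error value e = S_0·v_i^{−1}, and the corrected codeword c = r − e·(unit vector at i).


S = (11, 8, 7), error at position 3, error magnitude e = 1, c = [1, 0, 11, 2, 8].

Step 1: column multipliers v_i = (∏_{j≠i}(α_i − α_j))^{−1} mod 13.
  i = 1 (α = 6): (6−7)(6−9)(6−5)(6−12) = (−1)·(−3)·1·(−6) = −18 ≡ 8, so v_1 = 8^{−1} = 5 (mod 13).
  i = 2 (α = 7): (7−6)(7−9)(7−5)(7−12) = 1·(−2)·2·(−5) = 20 ≡ 7, so v_2 = 7^{−1} = 2 (mod 13).
  i = 3 (α = 9): (9−6)(9−7)(9−5)(9−12) = 3·2·4·(−3) = −72 ≡ 6, so v_3 = 6^{−1} = 11 (mod 13).
  i = 4 (α = 5): (5−6)(5−7)(5−9)(5−12) = (−1)·(−2)·(−4)·(−7) = 56 ≡ 4, so v_4 = 4^{−1} = 10 (mod 13).
  i = 5 (α = 12): (12−6)(12−7)(12−9)(12−5) = 6·5·3·7 = 630 ≡ 6, so v_5 = 6^{−1} = 11 (mod 13).
  v = [5, 2, 11, 10, 11].
Step 2: syndromes of r = [1, 0, 12, 2, 8] (all sums mod 13).
  S_0 = Σ v_i r_i = 5·1 + 2·0 + 11·12 + 10·2 + 11·8 = 245 ≡ 11.
  S_1 = Σ v_i α_i r_i = 5·6·1 + 2·7·0 + 11·9·12 + 10·5·2 + 11·12·8 = 2374 ≡ 8.
  α_i^2 mod 13 = [10, 10, 3, 12, 1].
  S_2 = Σ v_i α_i^2 r_i = 5·10·1 + 2·10·0 + 11·3·12 + 10·12·2 + 11·1·8 = 774 ≡ 7.
  S = (11, 8, 7) ≠ 0, so r is not a codeword (an error is present).
Step 3: locate the error. For a single error e at position i, S_ℓ = v_i·e·α_i^ℓ, so α_err = S_1/S_0.
  S_0^{−1} = 11^{−1} = 6 (mod 13), so α_err = 8·6 = 48 ≡ 9 = α_3. Error position i = 3.
  Consistency check: S_2/S_1 = 7·5 = 35 ≡ 9 = α_err ✓ (single-error assumption holds).
Step 4: error magnitude e = S_0/v_3 = S_0·∏_{j≠3}(α_3 − α_j) = 11·6 = 66 ≡ 1 (mod 13).
Step 5: correct position 3: c_3 = r_3 − e = 12 − 1 ≡ 11 (mod 13). Hence c = [1, 0, 11, 2, 8].
  Check: interpolating c through the α_i gives m(x) = 7 + 12·x (degree < 2) with m(α_i) = c_i for every i, so c is indeed a codeword.


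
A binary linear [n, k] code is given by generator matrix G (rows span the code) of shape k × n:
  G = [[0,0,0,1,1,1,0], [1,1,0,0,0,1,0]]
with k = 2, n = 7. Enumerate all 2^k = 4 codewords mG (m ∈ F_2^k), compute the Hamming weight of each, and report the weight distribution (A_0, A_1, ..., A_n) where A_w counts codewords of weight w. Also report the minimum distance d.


Weight distribution: A_0 = 1, A_3 = 2, A_4 = 1. Minimum distance d = 3.

Enumerate all 2^2 = 4 messages m ∈ F_2^2.
For each, compute codeword c = mG in F_2^7, then tally its weight.
  m = 00 → c = 0000000, weight = 0.
  m = 10 → c = 0001110, weight = 3.
  m = 01 → c = 1100010, weight = 3.
  m = 11 → c = 1101100, weight = 4.
Tally weights:
  weight 0: 1 codewords.
  weight 3: 2 codewords.
  weight 4: 1 codewords.
Minimum distance d = smallest w > 0 with A_w > 0 = 3.
Sanity: Σ A_w = 4 = 2^2 = 4 ✓.


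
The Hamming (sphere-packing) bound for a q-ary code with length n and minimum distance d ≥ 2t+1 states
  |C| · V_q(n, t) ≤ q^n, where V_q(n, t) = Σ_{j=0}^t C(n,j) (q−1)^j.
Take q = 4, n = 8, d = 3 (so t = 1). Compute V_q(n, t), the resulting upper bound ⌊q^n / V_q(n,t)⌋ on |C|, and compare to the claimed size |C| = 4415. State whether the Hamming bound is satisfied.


V_q(n, t) = 25, q^n = 65536, Hamming bound = 2621, |C| = 4415 > bound (violated).

Step 1: Compute V_q(n, t) = Σ_{j=0}^1 C(n, j) (q−1)^j.
  j = 0: C(8,0)·(3)^0 = 1·1 = 1.
  j = 1: C(8,1)·(3)^1 = 8·3 = 24.
  V_q(n, t) = 1 + 24 = 25.
Step 2: q^n = 4^8 = 65536.
Step 3: Hamming bound ⌊q^n / V_q(n,t)⌋ = ⌊65536/25⌋ = 2621.
Step 4: Compare |C| = 4415 to 2621: violated.
The claimed |C| lies above the Hamming bound, so no 4-ary code of length 8 with d ≥ 3 can have 4415 codewords.


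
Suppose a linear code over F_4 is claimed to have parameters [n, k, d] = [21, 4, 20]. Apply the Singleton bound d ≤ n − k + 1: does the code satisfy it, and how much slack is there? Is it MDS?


Singleton RHS = n − k + 1 = 18, slack = -2, bound violated (no such code; not MDS).

Singleton bound: d ≤ n − k + 1.
Here n = 21, k = 4, so n − k + 1 = 18.
Given d = 20, check d ≤ 18: NO.
Slack = (n − k + 1) − d = -2.
The slack is negative: d = 20 exceeds n − k + 1 = 18 by 2, so the Singleton bound is violated and no linear [21, 4, 20]_4 code can exist. In particular it is not MDS (MDS requires d = n − k + 1 exactly).
Description: the claimed parameters are [21, 4, 20]_4; such a code would be impossible (violates the Singleton bound).


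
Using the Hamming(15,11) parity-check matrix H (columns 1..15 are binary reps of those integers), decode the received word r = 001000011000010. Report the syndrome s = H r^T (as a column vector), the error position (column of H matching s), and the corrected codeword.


s = (1, 1, 0, 0)^T, error position = 12, corrected codeword c = 001000011001010

Compute s = H r^T mod 2 one row at a time:
  s_1 = 1 + 1 + 0 + 0 + 0 + 0 + 1 + 0 = 3 ≡ 1 (mod 2).
  s_2 = 0 + 0 + 0 + 0 + 0 + 0 + 1 + 0 = 1 ≡ 1 (mod 2).
  s_3 = 0 + 1 + 0 + 0 + 0 + 0 + 1 + 0 = 2 ≡ 0 (mod 2).
  s_4 = 0 + 1 + 0 + 0 + 1 + 0 + 0 + 0 = 2 ≡ 0 (mod 2).
s = (1, 1, 0, 0)^T — this equals column 12 of H (binary 1100), so error is at position 12.
Correct: flip bit 12 of r = 001000011000010 to get c = 001000011001010.


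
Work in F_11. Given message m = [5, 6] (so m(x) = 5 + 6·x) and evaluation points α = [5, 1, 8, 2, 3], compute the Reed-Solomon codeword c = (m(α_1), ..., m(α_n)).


c = [2, 0, 9, 6, 1]

Message polynomial: m(x) = 5 + 6·x (mod 11).
For each evaluation point α_i, compute m(α_i) mod 11:
  α_1 = 5: Horner steps 6 → 2, so m(5) = 2.
  α_2 = 1: Horner steps 6 → 0, so m(1) = 0.
  α_3 = 8: Horner steps 6 → 9, so m(8) = 9.
  α_4 = 2: Horner steps 6 → 6, so m(2) = 6.
  α_5 = 3: Horner steps 6 → 1, so m(3) = 1.
Codeword c = [2, 0, 9, 6, 1] ∈ F_11^5.


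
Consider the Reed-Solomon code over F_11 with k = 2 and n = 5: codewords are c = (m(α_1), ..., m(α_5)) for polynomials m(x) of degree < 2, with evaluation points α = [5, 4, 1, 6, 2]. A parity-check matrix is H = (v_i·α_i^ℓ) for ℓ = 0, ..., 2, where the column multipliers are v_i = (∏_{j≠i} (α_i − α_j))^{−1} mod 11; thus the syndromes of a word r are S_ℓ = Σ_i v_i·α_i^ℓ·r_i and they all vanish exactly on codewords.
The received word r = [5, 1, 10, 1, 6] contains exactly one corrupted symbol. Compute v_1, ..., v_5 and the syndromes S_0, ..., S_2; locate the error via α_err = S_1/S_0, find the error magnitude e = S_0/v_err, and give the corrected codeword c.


S = (3, 1, 4), error at position 2, error magnitude e = 3, c = [5, 9, 10, 1, 6].

Step 1: column multipliers v_i = (∏_{j≠i}(α_i − α_j))^{−1} mod 11.
  i = 1 (α = 5): (5−4)(5−1)(5−6)(5−2) = 1·4·(−1)·3 = −12 ≡ 10, so v_1 = 10^{−1} = 10 (mod 11).
  i = 2 (α = 4): (4−5)(4−1)(4−6)(4−2) = (−1)·3·(−2)·2 = 12 ≡ 1, so v_2 = 1^{−1} = 1 (mod 11).
  i = 3 (α = 1): (1−5)(1−4)(1−6)(1−2) = (−4)·(−3)·(−5)·(−1) = 60 ≡ 5, so v_3 = 5^{−1} = 9 (mod 11).
  i = 4 (α = 6): (6−5)(6−4)(6−1)(6−2) = 1·2·5·4 = 40 ≡ 7, so v_4 = 7^{−1} = 8 (mod 11).
  i = 5 (α = 2): (2−5)(2−4)(2−1)(2−6) = (−3)·(−2)·1·(−4) = −24 ≡ 9, so v_5 = 9^{−1} = 5 (mod 11).
  v = [10, 1, 9, 8, 5].
Step 2: syndromes of r = [5, 1, 10, 1, 6] (all sums mod 11).
  S_0 = Σ v_i r_i = 10·5 + 1·1 + 9·10 + 8·1 + 5·6 = 179 ≡ 3.
  S_1 = Σ v_i α_i r_i = 10·5·5 + 1·4·1 + 9·1·10 + 8·6·1 + 5·2·6 = 452 ≡ 1.
  α_i^2 mod 11 = [3, 5, 1, 3, 4].
  S_2 = Σ v_i α_i^2 r_i = 10·3·5 + 1·5·1 + 9·1·10 + 8·3·1 + 5·4·6 = 389 ≡ 4.
  S = (3, 1, 4) ≠ 0, so r is not a codeword (an error is present).
Step 3: locate the error. For a single error e at position i, S_ℓ = v_i·e·α_i^ℓ, so α_err = S_1/S_0.
  S_0^{−1} = 3^{−1} = 4 (mod 11), so α_err = 1·4 = 4 ≡ 4 = α_2. Error position i = 2.
  Consistency check: S_2/S_1 = 4·1 = 4 ≡ 4 = α_err ✓ (single-error assumption holds).
Step 4: error magnitude e = S_0/v_2 = S_0·∏_{j≠2}(α_2 − α_j) = 3·1 = 3 ≡ 3 (mod 11).
Step 5: correct position 2: c_2 = r_2 − e = 1 − 3 ≡ 9 (mod 11). Hence c = [5, 9, 10, 1, 6].
  Check: interpolating c through the α_i gives m(x) = 3 + 7·x (degree < 2) with m(α_i) = c_i for every i, so c is indeed a codeword.


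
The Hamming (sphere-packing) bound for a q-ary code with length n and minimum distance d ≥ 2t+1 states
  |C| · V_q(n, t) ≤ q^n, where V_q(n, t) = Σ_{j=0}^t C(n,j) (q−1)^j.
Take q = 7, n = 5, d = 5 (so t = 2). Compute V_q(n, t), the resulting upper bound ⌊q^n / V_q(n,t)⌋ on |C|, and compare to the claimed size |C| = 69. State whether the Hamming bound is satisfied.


V_q(n, t) = 391, q^n = 16807, Hamming bound = 42, |C| = 69 > bound (violated).

Step 1: Compute V_q(n, t) = Σ_{j=0}^2 C(n, j) (q−1)^j.
  j = 0: C(5,0)·(6)^0 = 1·1 = 1.
  j = 1: C(5,1)·(6)^1 = 5·6 = 30.
  j = 2: C(5,2)·(6)^2 = 10·36 = 360.
  V_q(n, t) = 1 + 30 + 360 = 391.
Step 2: q^n = 7^5 = 16807.
Step 3: Hamming bound ⌊q^n / V_q(n,t)⌋ = ⌊16807/391⌋ = 42.
Step 4: Compare |C| = 69 to 42: violated.
The claimed |C| lies above the Hamming bound, so no 7-ary code of length 5 with d ≥ 5 can have 69 codewords.


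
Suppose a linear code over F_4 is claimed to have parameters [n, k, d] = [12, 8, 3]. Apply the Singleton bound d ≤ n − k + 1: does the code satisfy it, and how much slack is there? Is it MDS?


Singleton RHS = n − k + 1 = 5, slack = 2, bound satisfied, not MDS.

Singleton bound: d ≤ n − k + 1.
Here n = 12, k = 8, so n − k + 1 = 5.
Given d = 3, check d ≤ 5: YES.
Slack = (n − k + 1) − d = 2.
The code is NOT MDS (slack = 2 > 0).
Description: the claimed parameters are [12, 8, 3]_4; such a code would be non-MDS.


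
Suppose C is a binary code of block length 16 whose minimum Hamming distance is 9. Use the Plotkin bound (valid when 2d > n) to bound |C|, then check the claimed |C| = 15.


Plotkin bound M ≤ 8; given |C| = 15 > bound (violated).

Check applicability: 2d = 18, n = 16.
2d − n = 2 > 0, so Plotkin applies.
Compute d/(2d−n) = 9/2 ≈ 4.5000.
⌊d/(2d−n)⌋ = 4.
Plotkin bound: M ≤ 2·4 = 8.
Given |C| = 15, check: VIOLATED.
This |C| is above the Plotkin bound, so no binary code with n = 16, d = 9 and 15 codewords exists.


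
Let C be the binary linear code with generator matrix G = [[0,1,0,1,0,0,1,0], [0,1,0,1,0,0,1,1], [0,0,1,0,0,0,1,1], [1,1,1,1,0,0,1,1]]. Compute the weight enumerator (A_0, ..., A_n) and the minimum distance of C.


Weight distribution: A_0 = 1, A_1 = 1, A_2 = 3, A_3 = 6, A_4 = 3, A_5 = 1, A_6 = 1. Minimum distance d = 1.

Enumerate all 2^4 = 16 messages m ∈ F_2^4.
For each, compute codeword c = mG in F_2^8, then tally its weight.
  m = 0000 → c = 00000000, weight = 0.
  m = 1000 → c = 01010010, weight = 3.
  m = 0100 → c = 01010011, weight = 4.
  m = 1100 → c = 00000001, weight = 1.
  m = 0010 → c = 00100011, weight = 3.
  m = 1010 → c = 01110001, weight = 4.
  m = 0110 → c = 01110000, weight = 3.
  m = 1110 → c = 00100010, weight = 2.
  m = 0001 → c = 11110011, weight = 6.
  m = 1001 → c = 10100001, weight = 3.
  m = 0101 → c = 10100000, weight = 2.
  m = 1101 → c = 11110010, weight = 5.
  m = 0011 → c = 11010000, weight = 3.
  m = 1011 → c = 10000010, weight = 2.
  m = 0111 → c = 10000011, weight = 3.
  m = 1111 → c = 11010001, weight = 4.
Tally weights:
  weight 0: 1 codewords.
  weight 1: 1 codewords.
  weight 2: 3 codewords.
  weight 3: 6 codewords.
  weight 4: 3 codewords.
  weight 5: 1 codewords.
  weight 6: 1 codewords.
Minimum distance d = smallest w > 0 with A_w > 0 = 1.
Sanity: Σ A_w = 16 = 2^4 = 16 ✓.


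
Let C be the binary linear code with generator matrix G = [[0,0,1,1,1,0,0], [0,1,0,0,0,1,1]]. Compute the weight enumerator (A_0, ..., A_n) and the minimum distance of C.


Weight distribution: A_0 = 1, A_3 = 2, A_6 = 1. Minimum distance d = 3.

Enumerate all 2^2 = 4 messages m ∈ F_2^2.
For each, compute codeword c = mG in F_2^7, then tally its weight.
  m = 00 → c = 0000000, weight = 0.
  m = 10 → c = 0011100, weight = 3.
  m = 01 → c = 0100011, weight = 3.
  m = 11 → c = 0111111, weight = 6.
Tally weights:
  weight 0: 1 codewords.
  weight 3: 2 codewords.
  weight 6: 1 codewords.
Minimum distance d = smallest w > 0 with A_w > 0 = 3.
Sanity: Σ A_w = 4 = 2^2 = 4 ✓.


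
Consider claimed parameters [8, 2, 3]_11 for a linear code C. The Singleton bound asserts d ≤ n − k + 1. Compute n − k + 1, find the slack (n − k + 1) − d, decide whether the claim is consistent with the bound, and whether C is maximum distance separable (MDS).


Singleton RHS = n − k + 1 = 7, slack = 4, bound satisfied, not MDS.

Singleton bound: d ≤ n − k + 1.
Here n = 8, k = 2, so n − k + 1 = 7.
Given d = 3, check d ≤ 7: YES.
Slack = (n − k + 1) − d = 4.
The code is NOT MDS (slack = 4 > 0).
Description: the claimed parameters are [8, 2, 3]_11; such a code would be non-MDS.


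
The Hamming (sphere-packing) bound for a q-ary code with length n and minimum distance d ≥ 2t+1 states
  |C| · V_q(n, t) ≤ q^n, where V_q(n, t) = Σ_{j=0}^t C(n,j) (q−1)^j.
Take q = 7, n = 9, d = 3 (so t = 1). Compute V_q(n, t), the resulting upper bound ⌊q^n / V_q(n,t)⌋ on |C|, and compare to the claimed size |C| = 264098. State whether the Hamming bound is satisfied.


V_q(n, t) = 55, q^n = 40353607, Hamming bound = 733701, |C| = 264098 ≤ bound (satisfied).

Step 1: Compute V_q(n, t) = Σ_{j=0}^1 C(n, j) (q−1)^j.
  j = 0: C(9,0)·(6)^0 = 1·1 = 1.
  j = 1: C(9,1)·(6)^1 = 9·6 = 54.
  V_q(n, t) = 1 + 54 = 55.
Step 2: q^n = 7^9 = 40353607.
Step 3: Hamming bound ⌊q^n / V_q(n,t)⌋ = ⌊40353607/55⌋ = 733701.
Step 4: Compare |C| = 264098 to 733701: satisfied.
The claimed |C| lies below the Hamming bound.


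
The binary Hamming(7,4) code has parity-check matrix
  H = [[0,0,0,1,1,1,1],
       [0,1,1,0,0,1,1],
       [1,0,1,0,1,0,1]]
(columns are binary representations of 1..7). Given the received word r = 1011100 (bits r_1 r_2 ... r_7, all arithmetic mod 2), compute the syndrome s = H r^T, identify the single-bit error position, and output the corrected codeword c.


s = (0, 1, 1)^T, error position = 3, corrected codeword c = 1001100

Compute s = H r^T mod 2 one row at a time:
  s_1 = 1 + 1 + 0 + 0 = 2 ≡ 0 (mod 2).
  s_2 = 0 + 1 + 0 + 0 = 1 ≡ 1 (mod 2).
  s_3 = 1 + 1 + 1 + 0 = 3 ≡ 1 (mod 2).
s = (0, 1, 1)^T — this equals column 3 of H (binary 011), so error is at position 3.
Correct: flip bit 3 of r = 1011100 to get c = 1001100.


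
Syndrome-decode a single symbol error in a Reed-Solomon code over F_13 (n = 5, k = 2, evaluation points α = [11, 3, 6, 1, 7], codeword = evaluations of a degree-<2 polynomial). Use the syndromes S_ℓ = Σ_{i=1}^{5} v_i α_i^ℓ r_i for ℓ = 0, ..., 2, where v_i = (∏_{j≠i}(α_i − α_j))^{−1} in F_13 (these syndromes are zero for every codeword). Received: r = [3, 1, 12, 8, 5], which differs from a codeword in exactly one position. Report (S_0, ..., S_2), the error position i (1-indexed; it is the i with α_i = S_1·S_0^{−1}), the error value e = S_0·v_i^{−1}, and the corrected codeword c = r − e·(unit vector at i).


S = (11, 7, 8), error at position 2, error magnitude e = 7, c = [3, 7, 12, 8, 5].

Step 1: column multipliers v_i = (∏_{j≠i}(α_i − α_j))^{−1} mod 13.
  i = 1 (α = 11): (11−3)(11−6)(11−1)(11−7) = 8·5·10·4 = 1600 ≡ 1, so v_1 = 1^{−1} = 1 (mod 13).
  i = 2 (α = 3): (3−11)(3−6)(3−1)(3−7) = (−8)·(−3)·2·(−4) = −192 ≡ 3, so v_2 = 3^{−1} = 9 (mod 13).
  i = 3 (α = 6): (6−11)(6−3)(6−1)(6−7) = (−5)·3·5·(−1) = 75 ≡ 10, so v_3 = 10^{−1} = 4 (mod 13).
  i = 4 (α = 1): (1−11)(1−3)(1−6)(1−7) = (−10)·(−2)·(−5)·(−6) = 600 ≡ 2, so v_4 = 2^{−1} = 7 (mod 13).
  i = 5 (α = 7): (7−11)(7−3)(7−6)(7−1) = (−4)·4·1·6 = −96 ≡ 8, so v_5 = 8^{−1} = 5 (mod 13).
  v = [1, 9, 4, 7, 5].
Step 2: syndromes of r = [3, 1, 12, 8, 5] (all sums mod 13).
  S_0 = Σ v_i r_i = 1·3 + 9·1 + 4·12 + 7·8 + 5·5 = 141 ≡ 11.
  S_1 = Σ v_i α_i r_i = 1·11·3 + 9·3·1 + 4·6·12 + 7·1·8 + 5·7·5 = 579 ≡ 7.
  α_i^2 mod 13 = [4, 9, 10, 1, 10].
  S_2 = Σ v_i α_i^2 r_i = 1·4·3 + 9·9·1 + 4·10·12 + 7·1·8 + 5·10·5 = 879 ≡ 8.
  S = (11, 7, 8) ≠ 0, so r is not a codeword (an error is present).
Step 3: locate the error. For a single error e at position i, S_ℓ = v_i·e·α_i^ℓ, so α_err = S_1/S_0.
  S_0^{−1} = 11^{−1} = 6 (mod 13), so α_err = 7·6 = 42 ≡ 3 = α_2. Error position i = 2.
  Consistency check: S_2/S_1 = 8·2 = 16 ≡ 3 = α_err ✓ (single-error assumption holds).
Step 4: error magnitude e = S_0/v_2 = S_0·∏_{j≠2}(α_2 − α_j) = 11·3 = 33 ≡ 7 (mod 13).
Step 5: correct position 2: c_2 = r_2 − e = 1 − 7 ≡ 7 (mod 13). Hence c = [3, 7, 12, 8, 5].
  Check: interpolating c through the α_i gives m(x) = 2 + 6·x (degree < 2) with m(α_i) = c_i for every i, so c is indeed a codeword.


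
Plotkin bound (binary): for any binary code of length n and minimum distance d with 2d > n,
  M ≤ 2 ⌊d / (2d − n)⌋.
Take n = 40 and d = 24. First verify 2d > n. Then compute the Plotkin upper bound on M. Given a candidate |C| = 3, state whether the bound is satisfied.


Plotkin bound M ≤ 6; given |C| = 3 ≤ bound (satisfied).

Check applicability: 2d = 48, n = 40.
2d − n = 8 > 0, so Plotkin applies.
Compute d/(2d−n) = 24/8 ≈ 3.0000.
⌊d/(2d−n)⌋ = 3.
Plotkin bound: M ≤ 2·3 = 6.
Given |C| = 3, check: satisfied.
This |C| is below the Plotkin bound.


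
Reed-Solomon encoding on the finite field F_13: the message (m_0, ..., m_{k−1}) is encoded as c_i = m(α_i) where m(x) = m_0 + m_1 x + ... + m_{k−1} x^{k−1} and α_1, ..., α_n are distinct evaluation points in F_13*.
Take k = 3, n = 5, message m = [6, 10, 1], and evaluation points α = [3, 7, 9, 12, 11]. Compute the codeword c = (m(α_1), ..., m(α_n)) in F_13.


c = [6, 8, 8, 10, 3]

Message polynomial: m(x) = 6 + 10·x + 1·x^2 (mod 13).
For each evaluation point α_i, compute m(α_i) mod 13:
  α_1 = 3: Horner steps 1 → 0 → 6, so m(3) = 6.
  α_2 = 7: Horner steps 1 → 4 → 8, so m(7) = 8.
  α_3 = 9: Horner steps 1 → 6 → 8, so m(9) = 8.
  α_4 = 12: Horner steps 1 → 9 → 10, so m(12) = 10.
  α_5 = 11: Horner steps 1 → 8 → 3, so m(11) = 3.
Codeword c = [6, 8, 8, 10, 3] ∈ F_13^5.


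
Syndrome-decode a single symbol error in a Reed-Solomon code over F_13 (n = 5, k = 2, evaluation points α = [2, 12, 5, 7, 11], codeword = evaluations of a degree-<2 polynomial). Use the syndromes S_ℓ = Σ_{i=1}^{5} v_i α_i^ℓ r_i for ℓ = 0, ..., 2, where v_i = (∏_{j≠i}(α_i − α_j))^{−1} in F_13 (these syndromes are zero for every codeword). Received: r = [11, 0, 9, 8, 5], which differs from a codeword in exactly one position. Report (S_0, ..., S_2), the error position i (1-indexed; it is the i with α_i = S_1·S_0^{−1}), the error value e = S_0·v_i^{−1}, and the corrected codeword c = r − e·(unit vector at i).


S = (7, 10, 5), error at position 4, error magnitude e = 9, c = [11, 0, 9, 12, 5].

Step 1: column multipliers v_i = (∏_{j≠i}(α_i − α_j))^{−1} mod 13.
  i = 1 (α = 2): (2−12)(2−5)(2−7)(2−11) = (−10)·(−3)·(−5)·(−9) = 1350 ≡ 11, so v_1 = 11^{−1} = 6 (mod 13).
  i = 2 (α = 12): (12−2)(12−5)(12−7)(12−11) = 10·7·5·1 = 350 ≡ 12, so v_2 = 12^{−1} = 12 (mod 13).
  i = 3 (α = 5): (5−2)(5−12)(5−7)(5−11) = 3·(−7)·(−2)·(−6) = −252 ≡ 8, so v_3 = 8^{−1} = 5 (mod 13).
  i = 4 (α = 7): (7−2)(7−12)(7−5)(7−11) = 5·(−5)·2·(−4) = 200 ≡ 5, so v_4 = 5^{−1} = 8 (mod 13).
  i = 5 (α = 11): (11−2)(11−12)(11−5)(11−7) = 9·(−1)·6·4 = −216 ≡ 5, so v_5 = 5^{−1} = 8 (mod 13).
  v = [6, 12, 5, 8, 8].
Step 2: syndromes of r = [11, 0, 9, 8, 5] (all sums mod 13).
  S_0 = Σ v_i r_i = 6·11 + 12·0 + 5·9 + 8·8 + 8·5 = 215 ≡ 7.
  S_1 = Σ v_i α_i r_i = 6·2·11 + 12·12·0 + 5·5·9 + 8·7·8 + 8·11·5 = 1245 ≡ 10.
  α_i^2 mod 13 = [4, 1, 12, 10, 4].
  S_2 = Σ v_i α_i^2 r_i = 6·4·11 + 12·1·0 + 5·12·9 + 8·10·8 + 8·4·5 = 1604 ≡ 5.
  S = (7, 10, 5) ≠ 0, so r is not a codeword (an error is present).
Step 3: locate the error. For a single error e at position i, S_ℓ = v_i·e·α_i^ℓ, so α_err = S_1/S_0.
  S_0^{−1} = 7^{−1} = 2 (mod 13), so α_err = 10·2 = 20 ≡ 7 = α_4. Error position i = 4.
  Consistency check: S_2/S_1 = 5·4 = 20 ≡ 7 = α_err ✓ (single-error assumption holds).
Step 4: error magnitude e = S_0/v_4 = S_0·∏_{j≠4}(α_4 − α_j) = 7·5 = 35 ≡ 9 (mod 13).
Step 5: correct position 4: c_4 = r_4 − e = 8 − 9 ≡ 12 (mod 13). Hence c = [11, 0, 9, 12, 5].
  Check: interpolating c through the α_i gives m(x) = 8 + 8·x (degree < 2) with m(α_i) = c_i for every i, so c is indeed a codeword.


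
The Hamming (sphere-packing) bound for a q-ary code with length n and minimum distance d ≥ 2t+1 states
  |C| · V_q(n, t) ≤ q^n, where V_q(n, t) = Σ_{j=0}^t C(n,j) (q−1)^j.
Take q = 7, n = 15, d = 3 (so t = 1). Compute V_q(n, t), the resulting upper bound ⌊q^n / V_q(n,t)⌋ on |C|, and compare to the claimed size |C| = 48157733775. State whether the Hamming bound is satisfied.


V_q(n, t) = 91, q^n = 4747561509943, Hamming bound = 52171005603, |C| = 48157733775 ≤ bound (satisfied).

Step 1: Compute V_q(n, t) = Σ_{j=0}^1 C(n, j) (q−1)^j.
  j = 0: C(15,0)·(6)^0 = 1·1 = 1.
  j = 1: C(15,1)·(6)^1 = 15·6 = 90.
  V_q(n, t) = 1 + 90 = 91.
Step 2: q^n = 7^15 = 4747561509943.
Step 3: Hamming bound ⌊q^n / V_q(n,t)⌋ = ⌊4747561509943/91⌋ = 52171005603.
Step 4: Compare |C| = 48157733775 to 52171005603: satisfied.
The claimed |C| lies below the Hamming bound.


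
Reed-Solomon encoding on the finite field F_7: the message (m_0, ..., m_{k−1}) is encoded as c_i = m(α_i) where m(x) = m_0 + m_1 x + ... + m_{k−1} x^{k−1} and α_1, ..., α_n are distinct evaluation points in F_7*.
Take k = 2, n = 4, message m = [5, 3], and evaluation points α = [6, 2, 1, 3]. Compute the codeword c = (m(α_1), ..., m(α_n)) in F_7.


c = [2, 4, 1, 0]

Message polynomial: m(x) = 5 + 3·x (mod 7).
For each evaluation point α_i, compute m(α_i) mod 7:
  α_1 = 6: Horner steps 3 → 2, so m(6) = 2.
  α_2 = 2: Horner steps 3 → 4, so m(2) = 4.
  α_3 = 1: Horner steps 3 → 1, so m(1) = 1.
  α_4 = 3: Horner steps 3 → 0, so m(3) = 0.
Codeword c = [2, 4, 1, 0] ∈ F_7^4.


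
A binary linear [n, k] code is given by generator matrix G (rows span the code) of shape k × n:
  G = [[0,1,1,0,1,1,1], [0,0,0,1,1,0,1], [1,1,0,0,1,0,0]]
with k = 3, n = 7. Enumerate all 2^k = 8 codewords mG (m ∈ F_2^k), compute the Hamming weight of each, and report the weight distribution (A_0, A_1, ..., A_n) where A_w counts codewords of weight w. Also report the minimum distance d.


Weight distribution: A_0 = 1, A_3 = 2, A_4 = 3, A_5 = 2. Minimum distance d = 3.

Enumerate all 2^3 = 8 messages m ∈ F_2^3.
For each, compute codeword c = mG in F_2^7, then tally its weight.
  m = 000 → c = 0000000, weight = 0.
  m = 100 → c = 0110111, weight = 5.
  m = 010 → c = 0001101, weight = 3.
  m = 110 → c = 0111010, weight = 4.
  m = 001 → c = 1100100, weight = 3.
  m = 101 → c = 1010011, weight = 4.
  m = 011 → c = 1101001, weight = 4.
  m = 111 → c = 1011110, weight = 5.
Tally weights:
  weight 0: 1 codewords.
  weight 3: 2 codewords.
  weight 4: 3 codewords.
  weight 5: 2 codewords.
Minimum distance d = smallest w > 0 with A_w > 0 = 3.
Sanity: Σ A_w = 8 = 2^3 = 8 ✓.


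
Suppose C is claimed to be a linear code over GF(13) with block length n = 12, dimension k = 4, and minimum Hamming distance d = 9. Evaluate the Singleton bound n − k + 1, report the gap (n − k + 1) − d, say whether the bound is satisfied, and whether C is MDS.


Singleton RHS = n − k + 1 = 9, slack = 0, bound satisfied, MDS.

Singleton bound: d ≤ n − k + 1.
Here n = 12, k = 4, so n − k + 1 = 9.
Given d = 9, check d ≤ 9: YES.
Slack = (n − k + 1) − d = 0.
The code is MDS (slack = 0).
Description: the claimed parameters are [12, 4, 9]_13; such a code would be MDS (meets Singleton bound).


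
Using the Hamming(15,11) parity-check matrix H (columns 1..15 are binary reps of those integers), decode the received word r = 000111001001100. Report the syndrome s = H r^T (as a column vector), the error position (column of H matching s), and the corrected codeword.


s = (1, 1, 1, 1)^T, error position = 15, corrected codeword c = 000111001001101

Compute s = H r^T mod 2 one row at a time:
  s_1 = 0 + 1 + 0 + 0 + 1 + 1 + 0 + 0 = 3 ≡ 1 (mod 2).
  s_2 = 1 + 1 + 1 + 0 + 1 + 1 + 0 + 0 = 5 ≡ 1 (mod 2).
  s_3 = 0 + 0 + 1 + 0 + 0 + 0 + 0 + 0 = 1 ≡ 1 (mod 2).
  s_4 = 0 + 0 + 1 + 0 + 1 + 0 + 1 + 0 = 3 ≡ 1 (mod 2).
s = (1, 1, 1, 1)^T — this equals column 15 of H (binary 1111), so error is at position 15.
Correct: flip bit 15 of r = 000111001001100 to get c = 000111001001101.


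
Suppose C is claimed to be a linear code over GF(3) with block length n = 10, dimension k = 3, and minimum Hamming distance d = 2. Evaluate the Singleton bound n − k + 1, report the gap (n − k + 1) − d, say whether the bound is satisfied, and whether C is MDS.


Singleton RHS = n − k + 1 = 8, slack = 6, bound satisfied, not MDS.

Singleton bound: d ≤ n − k + 1.
Here n = 10, k = 3, so n − k + 1 = 8.
Given d = 2, check d ≤ 8: YES.
Slack = (n − k + 1) − d = 6.
The code is NOT MDS (slack = 6 > 0).
Description: the claimed parameters are [10, 3, 2]_3; such a code would be non-MDS.


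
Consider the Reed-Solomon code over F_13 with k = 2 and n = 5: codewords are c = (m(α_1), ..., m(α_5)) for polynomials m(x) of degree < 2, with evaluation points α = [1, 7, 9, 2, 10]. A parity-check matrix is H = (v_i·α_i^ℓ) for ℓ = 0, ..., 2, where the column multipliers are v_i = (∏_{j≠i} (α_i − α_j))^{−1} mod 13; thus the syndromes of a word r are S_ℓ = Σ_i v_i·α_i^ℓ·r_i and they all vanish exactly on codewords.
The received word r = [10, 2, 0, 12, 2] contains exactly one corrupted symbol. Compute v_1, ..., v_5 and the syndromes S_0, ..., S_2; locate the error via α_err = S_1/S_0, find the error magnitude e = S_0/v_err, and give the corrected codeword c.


S = (10, 5, 9), error at position 2, error magnitude e = 6, c = [10, 9, 0, 12, 2].

Step 1: column multipliers v_i = (∏_{j≠i}(α_i − α_j))^{−1} mod 13.
  i = 1 (α = 1): (1−7)(1−9)(1−2)(1−10) = (−6)·(−8)·(−1)·(−9) = 432 ≡ 3, so v_1 = 3^{−1} = 9 (mod 13).
  i = 2 (α = 7): (7−1)(7−9)(7−2)(7−10) = 6·(−2)·5·(−3) = 180 ≡ 11, so v_2 = 11^{−1} = 6 (mod 13).
  i = 3 (α = 9): (9−1)(9−7)(9−2)(9−10) = 8·2·7·(−1) = −112 ≡ 5, so v_3 = 5^{−1} = 8 (mod 13).
  i = 4 (α = 2): (2−1)(2−7)(2−9)(2−10) = 1·(−5)·(−7)·(−8) = −280 ≡ 6, so v_4 = 6^{−1} = 11 (mod 13).
  i = 5 (α = 10): (10−1)(10−7)(10−9)(10−2) = 9·3·1·8 = 216 ≡ 8, so v_5 = 8^{−1} = 5 (mod 13).
  v = [9, 6, 8, 11, 5].
Step 2: syndromes of r = [10, 2, 0, 12, 2] (all sums mod 13).
  S_0 = Σ v_i r_i = 9·10 + 6·2 + 8·0 + 11·12 + 5·2 = 244 ≡ 10.
  S_1 = Σ v_i α_i r_i = 9·1·10 + 6·7·2 + 8·9·0 + 11·2·12 + 5·10·2 = 538 ≡ 5.
  α_i^2 mod 13 = [1, 10, 3, 4, 9].
  S_2 = Σ v_i α_i^2 r_i = 9·1·10 + 6·10·2 + 8·3·0 + 11·4·12 + 5·9·2 = 828 ≡ 9.
  S = (10, 5, 9) ≠ 0, so r is not a codeword (an error is present).
Step 3: locate the error. For a single error e at position i, S_ℓ = v_i·e·α_i^ℓ, so α_err = S_1/S_0.
  S_0^{−1} = 10^{−1} = 4 (mod 13), so α_err = 5·4 = 20 ≡ 7 = α_2. Error position i = 2.
  Consistency check: S_2/S_1 = 9·8 = 72 ≡ 7 = α_err ✓ (single-error assumption holds).
Step 4: error magnitude e = S_0/v_2 = S_0·∏_{j≠2}(α_2 − α_j) = 10·11 = 110 ≡ 6 (mod 13).
Step 5: correct position 2: c_2 = r_2 − e = 2 − 6 ≡ 9 (mod 13). Hence c = [10, 9, 0, 12, 2].
  Check: interpolating c through the α_i gives m(x) = 8 + 2·x (degree < 2) with m(α_i) = c_i for every i, so c is indeed a codeword.


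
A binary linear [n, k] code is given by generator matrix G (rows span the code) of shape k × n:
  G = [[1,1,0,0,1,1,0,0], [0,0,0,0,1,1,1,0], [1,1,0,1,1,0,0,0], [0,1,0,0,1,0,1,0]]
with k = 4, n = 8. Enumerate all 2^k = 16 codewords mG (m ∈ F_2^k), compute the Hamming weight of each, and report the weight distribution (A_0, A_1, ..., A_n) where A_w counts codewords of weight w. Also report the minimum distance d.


Weight distribution: A_0 = 1, A_2 = 4, A_3 = 6, A_4 = 3, A_5 = 2. Minimum distance d = 2.

Enumerate all 2^4 = 16 messages m ∈ F_2^4.
For each, compute codeword c = mG in F_2^8, then tally its weight.
  m = 0000 → c = 00000000, weight = 0.
  m = 1000 → c = 11001100, weight = 4.
  m = 0100 → c = 00001110, weight = 3.
  m = 1100 → c = 11000010, weight = 3.
  m = 0010 → c = 11011000, weight = 4.
  m = 1010 → c = 00010100, weight = 2.
  m = 0110 → c = 11010110, weight = 5.
  m = 1110 → c = 00011010, weight = 3.
  m = 0001 → c = 01001010, weight = 3.
  m = 1001 → c = 10000110, weight = 3.
  m = 0101 → c = 01000100, weight = 2.
  m = 1101 → c = 10001000, weight = 2.
  m = 0011 → c = 10010010, weight = 3.
  m = 1011 → c = 01011110, weight = 5.
  m = 0111 → c = 10011100, weight = 4.
  m = 1111 → c = 01010000, weight = 2.
Tally weights:
  weight 0: 1 codewords.
  weight 2: 4 codewords.
  weight 3: 6 codewords.
  weight 4: 3 codewords.
  weight 5: 2 codewords.
Minimum distance d = smallest w > 0 with A_w > 0 = 2.
Sanity: Σ A_w = 16 = 2^4 = 16 ✓.


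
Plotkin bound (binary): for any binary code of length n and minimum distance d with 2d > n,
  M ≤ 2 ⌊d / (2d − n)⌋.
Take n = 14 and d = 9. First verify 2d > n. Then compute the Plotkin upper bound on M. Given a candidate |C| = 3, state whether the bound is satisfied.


Plotkin bound M ≤ 4; given |C| = 3 ≤ bound (satisfied).

Check applicability: 2d = 18, n = 14.
2d − n = 4 > 0, so Plotkin applies.
Compute d/(2d−n) = 9/4 ≈ 2.2500.
⌊d/(2d−n)⌋ = 2.
Plotkin bound: M ≤ 2·2 = 4.
Given |C| = 3, check: satisfied.
This |C| is below the Plotkin bound.


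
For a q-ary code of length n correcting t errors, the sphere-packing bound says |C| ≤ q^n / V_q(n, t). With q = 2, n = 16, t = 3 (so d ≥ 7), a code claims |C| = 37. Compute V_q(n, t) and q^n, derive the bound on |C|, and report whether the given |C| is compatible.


V_q(n, t) = 697, q^n = 65536, Hamming bound = 94, |C| = 37 ≤ bound (satisfied).

Step 1: Compute V_q(n, t) = Σ_{j=0}^3 C(n, j) (q−1)^j.
  j = 0: C(16,0)·(1)^0 = 1·1 = 1.
  j = 1: C(16,1)·(1)^1 = 16·1 = 16.
  j = 2: C(16,2)·(1)^2 = 120·1 = 120.
  j = 3: C(16,3)·(1)^3 = 560·1 = 560.
  V_q(n, t) = 1 + 16 + 120 + 560 = 697.
Step 2: q^n = 2^16 = 65536.
Step 3: Hamming bound ⌊q^n / V_q(n,t)⌋ = ⌊65536/697⌋ = 94.
Step 4: Compare |C| = 37 to 94: satisfied.
The claimed |C| lies below the Hamming bound.


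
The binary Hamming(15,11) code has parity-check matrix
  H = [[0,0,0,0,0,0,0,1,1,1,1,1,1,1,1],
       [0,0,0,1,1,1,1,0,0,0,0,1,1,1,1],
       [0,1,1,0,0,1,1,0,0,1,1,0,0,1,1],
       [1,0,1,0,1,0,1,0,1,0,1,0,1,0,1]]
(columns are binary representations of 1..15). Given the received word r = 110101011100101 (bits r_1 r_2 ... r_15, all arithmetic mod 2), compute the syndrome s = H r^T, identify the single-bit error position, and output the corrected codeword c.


s = (1, 0, 0, 0)^T, error position = 8, corrected codeword c = 110101001100101

Compute s = H r^T mod 2 one row at a time:
  s_1 = 1 + 1 + 1 + 0 + 0 + 1 + 0 + 1 = 5 ≡ 1 (mod 2).
  s_2 = 1 + 0 + 1 + 0 + 0 + 1 + 0 + 1 = 4 ≡ 0 (mod 2).
  s_3 = 1 + 0 + 1 + 0 + 1 + 0 + 0 + 1 = 4 ≡ 0 (mod 2).
  s_4 = 1 + 0 + 0 + 0 + 1 + 0 + 1 + 1 = 4 ≡ 0 (mod 2).
s = (1, 0, 0, 0)^T — this equals column 8 of H (binary 1000), so error is at position 8.
Correct: flip bit 8 of r = 110101011100101 to get c = 110101001100101.


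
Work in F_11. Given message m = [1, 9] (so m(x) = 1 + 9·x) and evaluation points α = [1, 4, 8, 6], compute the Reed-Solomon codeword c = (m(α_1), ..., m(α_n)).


c = [10, 4, 7, 0]

Message polynomial: m(x) = 1 + 9·x (mod 11).
For each evaluation point α_i, compute m(α_i) mod 11:
  α_1 = 1: Horner steps 9 → 10, so m(1) = 10.
  α_2 = 4: Horner steps 9 → 4, so m(4) = 4.
  α_3 = 8: Horner steps 9 → 7, so m(8) = 7.
  α_4 = 6: Horner steps 9 → 0, so m(6) = 0.
Codeword c = [10, 4, 7, 0] ∈ F_11^4.


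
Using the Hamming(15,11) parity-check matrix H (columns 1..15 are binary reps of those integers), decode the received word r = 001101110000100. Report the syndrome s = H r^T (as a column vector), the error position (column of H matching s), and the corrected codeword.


s = (0, 0, 1, 1)^T, error position = 3, corrected codeword c = 000101110000100

Compute s = H r^T mod 2 one row at a time:
  s_1 = 1 + 0 + 0 + 0 + 0 + 1 + 0 + 0 = 2 ≡ 0 (mod 2).
  s_2 = 1 + 0 + 1 + 1 + 0 + 1 + 0 + 0 = 4 ≡ 0 (mod 2).
  s_3 = 0 + 1 + 1 + 1 + 0 + 0 + 0 + 0 = 3 ≡ 1 (mod 2).
  s_4 = 0 + 1 + 0 + 1 + 0 + 0 + 1 + 0 = 3 ≡ 1 (mod 2).
s = (0, 0, 1, 1)^T — this equals column 3 of H (binary 0011), so error is at position 3.
Correct: flip bit 3 of r = 001101110000100 to get c = 000101110000100.


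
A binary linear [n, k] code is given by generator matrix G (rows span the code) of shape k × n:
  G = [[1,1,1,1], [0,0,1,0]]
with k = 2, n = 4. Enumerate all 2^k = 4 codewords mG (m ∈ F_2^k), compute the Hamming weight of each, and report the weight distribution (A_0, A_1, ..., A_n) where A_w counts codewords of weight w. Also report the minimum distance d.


Weight distribution: A_0 = 1, A_1 = 1, A_3 = 1, A_4 = 1. Minimum distance d = 1.

Enumerate all 2^2 = 4 messages m ∈ F_2^2.
For each, compute codeword c = mG in F_2^4, then tally its weight.
  m = 00 → c = 0000, weight = 0.
  m = 10 → c = 1111, weight = 4.
  m = 01 → c = 0010, weight = 1.
  m = 11 → c = 1101, weight = 3.
Tally weights:
  weight 0: 1 codewords.
  weight 1: 1 codewords.
  weight 3: 1 codewords.
  weight 4: 1 codewords.
Minimum distance d = smallest w > 0 with A_w > 0 = 1.
Sanity: Σ A_w = 4 = 2^2 = 4 ✓.


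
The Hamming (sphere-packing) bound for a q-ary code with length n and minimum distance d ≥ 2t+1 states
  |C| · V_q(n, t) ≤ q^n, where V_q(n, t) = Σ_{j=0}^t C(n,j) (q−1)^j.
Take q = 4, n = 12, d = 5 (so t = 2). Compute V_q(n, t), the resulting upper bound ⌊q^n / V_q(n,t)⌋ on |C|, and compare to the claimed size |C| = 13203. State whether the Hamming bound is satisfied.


V_q(n, t) = 631, q^n = 16777216, Hamming bound = 26588, |C| = 13203 ≤ bound (satisfied).

Step 1: Compute V_q(n, t) = Σ_{j=0}^2 C(n, j) (q−1)^j.
  j = 0: C(12,0)·(3)^0 = 1·1 = 1.
  j = 1: C(12,1)·(3)^1 = 12·3 = 36.
  j = 2: C(12,2)·(3)^2 = 66·9 = 594.
  V_q(n, t) = 1 + 36 + 594 = 631.
Step 2: q^n = 4^12 = 16777216.
Step 3: Hamming bound ⌊q^n / V_q(n,t)⌋ = ⌊16777216/631⌋ = 26588.
Step 4: Compare |C| = 13203 to 26588: satisfied.
The claimed |C| lies below the Hamming bound.


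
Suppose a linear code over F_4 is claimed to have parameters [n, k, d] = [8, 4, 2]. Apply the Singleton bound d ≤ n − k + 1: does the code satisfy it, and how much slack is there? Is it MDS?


Singleton RHS = n − k + 1 = 5, slack = 3, bound satisfied, not MDS.

Singleton bound: d ≤ n − k + 1.
Here n = 8, k = 4, so n − k + 1 = 5.
Given d = 2, check d ≤ 5: YES.
Slack = (n − k + 1) − d = 3.
The code is NOT MDS (slack = 3 > 0).
Description: the claimed parameters are [8, 4, 2]_4; such a code would be non-MDS.


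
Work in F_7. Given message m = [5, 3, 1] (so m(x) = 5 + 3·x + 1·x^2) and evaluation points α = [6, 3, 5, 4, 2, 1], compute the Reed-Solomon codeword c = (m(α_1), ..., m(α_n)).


c = [3, 2, 3, 5, 1, 2]

Message polynomial: m(x) = 5 + 3·x + 1·x^2 (mod 7).
For each evaluation point α_i, compute m(α_i) mod 7:
  α_1 = 6: Horner steps 1 → 2 → 3, so m(6) = 3.
  α_2 = 3: Horner steps 1 → 6 → 2, so m(3) = 2.
  α_3 = 5: Horner steps 1 → 1 → 3, so m(5) = 3.
  α_4 = 4: Horner steps 1 → 0 → 5, so m(4) = 5.
  α_5 = 2: Horner steps 1 → 5 → 1, so m(2) = 1.
  α_6 = 1: Horner steps 1 → 4 → 2, so m(1) = 2.
Codeword c = [3, 2, 3, 5, 1, 2] ∈ F_7^6.


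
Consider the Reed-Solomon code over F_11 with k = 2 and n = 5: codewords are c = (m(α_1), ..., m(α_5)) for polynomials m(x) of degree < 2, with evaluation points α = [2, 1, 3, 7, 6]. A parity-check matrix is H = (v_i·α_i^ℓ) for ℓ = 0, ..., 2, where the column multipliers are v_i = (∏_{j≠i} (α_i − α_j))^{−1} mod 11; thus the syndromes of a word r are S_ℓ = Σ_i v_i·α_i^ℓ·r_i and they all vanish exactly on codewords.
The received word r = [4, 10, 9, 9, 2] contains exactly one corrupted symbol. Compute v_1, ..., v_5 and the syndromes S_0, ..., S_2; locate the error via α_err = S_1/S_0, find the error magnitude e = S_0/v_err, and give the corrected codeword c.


S = (9, 8, 1), error at position 4, error magnitude e = 2, c = [4, 10, 9, 7, 2].

Step 1: column multipliers v_i = (∏_{j≠i}(α_i − α_j))^{−1} mod 11.
  i = 1 (α = 2): (2−1)(2−3)(2−7)(2−6) = 1·(−1)·(−5)·(−4) = −20 ≡ 2, so v_1 = 2^{−1} = 6 (mod 11).
  i = 2 (α = 1): (1−2)(1−3)(1−7)(1−6) = (−1)·(−2)·(−6)·(−5) = 60 ≡ 5, so v_2 = 5^{−1} = 9 (mod 11).
  i = 3 (α = 3): (3−2)(3−1)(3−7)(3−6) = 1·2·(−4)·(−3) = 24 ≡ 2, so v_3 = 2^{−1} = 6 (mod 11).
  i = 4 (α = 7): (7−2)(7−1)(7−3)(7−6) = 5·6·4·1 = 120 ≡ 10, so v_4 = 10^{−1} = 10 (mod 11).
  i = 5 (α = 6): (6−2)(6−1)(6−3)(6−7) = 4·5·3·(−1) = −60 ≡ 6, so v_5 = 6^{−1} = 2 (mod 11).
  v = [6, 9, 6, 10, 2].
Step 2: syndromes of r = [4, 10, 9, 9, 2] (all sums mod 11).
  S_0 = Σ v_i r_i = 6·4 + 9·10 + 6·9 + 10·9 + 2·2 = 262 ≡ 9.
  S_1 = Σ v_i α_i r_i = 6·2·4 + 9·1·10 + 6·3·9 + 10·7·9 + 2·6·2 = 954 ≡ 8.
  α_i^2 mod 11 = [4, 1, 9, 5, 3].
  S_2 = Σ v_i α_i^2 r_i = 6·4·4 + 9·1·10 + 6·9·9 + 10·5·9 + 2·3·2 = 1134 ≡ 1.
  S = (9, 8, 1) ≠ 0, so r is not a codeword (an error is present).
Step 3: locate the error. For a single error e at position i, S_ℓ = v_i·e·α_i^ℓ, so α_err = S_1/S_0.
  S_0^{−1} = 9^{−1} = 5 (mod 11), so α_err = 8·5 = 40 ≡ 7 = α_4. Error position i = 4.
  Consistency check: S_2/S_1 = 1·7 = 7 ≡ 7 = α_err ✓ (single-error assumption holds).
Step 4: error magnitude e = S_0/v_4 = S_0·∏_{j≠4}(α_4 − α_j) = 9·10 = 90 ≡ 2 (mod 11).
Step 5: correct position 4: c_4 = r_4 − e = 9 − 2 ≡ 7 (mod 11). Hence c = [4, 10, 9, 7, 2].
  Check: interpolating c through the α_i gives m(x) = 5 + 5·x (degree < 2) with m(α_i) = c_i for every i, so c is indeed a codeword.
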